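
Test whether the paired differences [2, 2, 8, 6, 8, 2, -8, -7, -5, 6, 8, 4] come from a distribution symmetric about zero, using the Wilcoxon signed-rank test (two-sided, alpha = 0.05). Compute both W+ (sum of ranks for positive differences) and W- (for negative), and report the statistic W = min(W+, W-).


Step 1: Drop any zero differences (none here) and take |d_i|.
|d| = [2, 2, 8, 6, 8, 2, 8, 7, 5, 6, 8, 4]
Step 2: Midrank |d_i| (ties get averaged ranks).
ranks: |2|->2, |2|->2, |8|->10.5, |6|->6.5, |8|->10.5, |2|->2, |8|->10.5, |7|->8, |5|->5, |6|->6.5, |8|->10.5, |4|->4
Step 3: Attach original signs; sum ranks with positive sign and with negative sign.
W+ = 2 + 2 + 10.5 + 6.5 + 10.5 + 2 + 6.5 + 10.5 + 4 = 54.5
W- = 10.5 + 8 + 5 = 23.5
(Check: W+ + W- = 78 should equal n(n+1)/2 = 78.)
Step 4: Test statistic W = min(W+, W-) = 23.5.
Step 5: Ties in |d|, so use the tie-corrected normal approximation.
        E[W] = n(n+1)/4 = 12*13/4 = 39.
        Tie groups: |d|=2 (t=3), |d|=6 (t=2), |d|=8 (t=4); sum(t^3 - t) = 90.
        Var[W] = n(n+1)(2n+1)/24 - sum(t^3-t)/48 = 3900/24 - 90/48 = 160.625.
        z = (W - E[W]) / sqrt(Var[W]) = (23.5 - 39) / 12.6738 = -1.2230.
        Two-sided p = 2*Phi(z) = 0.221331.
Step 6: alpha = 0.05. fail to reject H0.

W+ = 54.5, W- = 23.5, W = min = 23.5, p = 0.221331, fail to reject H0.


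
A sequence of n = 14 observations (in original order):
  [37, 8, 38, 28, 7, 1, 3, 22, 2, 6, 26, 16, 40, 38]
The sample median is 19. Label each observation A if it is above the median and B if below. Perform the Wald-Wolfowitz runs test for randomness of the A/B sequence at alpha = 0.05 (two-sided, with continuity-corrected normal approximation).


Step 1: Compute median = 19; label A = above, B = below.
Labels in order: ABAABBBABBABAA  (n_A = 7, n_B = 7)
Step 2: Count runs R = 9.
Step 3: Under H0 (random ordering), E[R] = 2*n_A*n_B/(n_A+n_B) + 1 = 2*7*7/14 + 1 = 8.0000.
        Var[R] = 2*n_A*n_B*(2*n_A*n_B - n_A - n_B) / ((n_A+n_B)^2 * (n_A+n_B-1)) = 8232/2548 = 3.2308.
        SD[R] = 1.7974.
Step 4: Continuity-corrected z = (R - 0.5 - E[R]) / SD[R] = (9 - 0.5 - 8.0000) / 1.7974 = 0.2782.
Step 5: Two-sided p-value via normal approximation = 2*(1 - Phi(|z|)) = 0.780879.
Step 6: alpha = 0.05. fail to reject H0.

R = 9, z = 0.2782, p = 0.780879, fail to reject H0.


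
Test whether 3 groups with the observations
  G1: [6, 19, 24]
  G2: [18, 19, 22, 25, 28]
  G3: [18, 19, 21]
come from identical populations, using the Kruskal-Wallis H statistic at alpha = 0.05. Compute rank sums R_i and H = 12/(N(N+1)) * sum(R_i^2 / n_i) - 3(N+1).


Step 1: Combine all N = 11 observations and assign midranks.
sorted (value, group, rank): (6,G1,1), (18,G2,2.5), (18,G3,2.5), (19,G1,5), (19,G2,5), (19,G3,5), (21,G3,7), (22,G2,8), (24,G1,9), (25,G2,10), (28,G2,11)
Step 2: Sum ranks within each group.
R_1 = 15 (n_1 = 3)
R_2 = 36.5 (n_2 = 5)
R_3 = 14.5 (n_3 = 3)
Step 3: H = 12/(N(N+1)) * sum(R_i^2/n_i) - 3(N+1)
     = 12/(11*12) * (15^2/3 + 36.5^2/5 + 14.5^2/3) - 3*12
     = 0.090909 * 411.533 - 36
     = 1.412121.
Step 4: Ties present; correction factor C = 1 - 30/(11^3 - 11) = 0.977273. Corrected H = 1.412121 / 0.977273 = 1.444961.
Step 5: Under H0, H ~ chi^2(2); p-value = 0.485546.
Step 6: alpha = 0.05. fail to reject H0.

H = 1.4450, df = 2, p = 0.485546, fail to reject H0.


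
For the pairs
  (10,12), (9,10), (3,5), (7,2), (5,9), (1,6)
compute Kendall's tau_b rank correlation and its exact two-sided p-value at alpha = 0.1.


Step 1: Enumerate the 15 unordered pairs (i,j) with i<j and classify each by sign(x_j-x_i) * sign(y_j-y_i).
  (1,2):dx=-1,dy=-2->C; (1,3):dx=-7,dy=-7->C; (1,4):dx=-3,dy=-10->C; (1,5):dx=-5,dy=-3->C
  (1,6):dx=-9,dy=-6->C; (2,3):dx=-6,dy=-5->C; (2,4):dx=-2,dy=-8->C; (2,5):dx=-4,dy=-1->C
  (2,6):dx=-8,dy=-4->C; (3,4):dx=+4,dy=-3->D; (3,5):dx=+2,dy=+4->C; (3,6):dx=-2,dy=+1->D
  (4,5):dx=-2,dy=+7->D; (4,6):dx=-6,dy=+4->D; (5,6):dx=-4,dy=-3->C
Step 2: C = 11, D = 4, total pairs = 15.
Step 3: tau = (C - D)/(n(n-1)/2) = (11 - 4)/15 = 0.466667.
Step 4: Exact two-sided p-value (enumerate n! = 720 permutations of y under H0): p = 0.272222.
Step 5: alpha = 0.1. fail to reject H0.

tau_b = 0.4667 (C=11, D=4), p = 0.272222, fail to reject H0.


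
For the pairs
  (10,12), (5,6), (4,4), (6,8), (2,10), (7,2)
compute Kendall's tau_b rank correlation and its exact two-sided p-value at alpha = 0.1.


Step 1: Enumerate the 15 unordered pairs (i,j) with i<j and classify each by sign(x_j-x_i) * sign(y_j-y_i).
  (1,2):dx=-5,dy=-6->C; (1,3):dx=-6,dy=-8->C; (1,4):dx=-4,dy=-4->C; (1,5):dx=-8,dy=-2->C
  (1,6):dx=-3,dy=-10->C; (2,3):dx=-1,dy=-2->C; (2,4):dx=+1,dy=+2->C; (2,5):dx=-3,dy=+4->D
  (2,6):dx=+2,dy=-4->D; (3,4):dx=+2,dy=+4->C; (3,5):dx=-2,dy=+6->D; (3,6):dx=+3,dy=-2->D
  (4,5):dx=-4,dy=+2->D; (4,6):dx=+1,dy=-6->D; (5,6):dx=+5,dy=-8->D
Step 2: C = 8, D = 7, total pairs = 15.
Step 3: tau = (C - D)/(n(n-1)/2) = (8 - 7)/15 = 0.066667.
Step 4: Exact two-sided p-value (enumerate n! = 720 permutations of y under H0): p = 1.000000.
Step 5: alpha = 0.1. fail to reject H0.

tau_b = 0.0667 (C=8, D=7), p = 1.000000, fail to reject H0.


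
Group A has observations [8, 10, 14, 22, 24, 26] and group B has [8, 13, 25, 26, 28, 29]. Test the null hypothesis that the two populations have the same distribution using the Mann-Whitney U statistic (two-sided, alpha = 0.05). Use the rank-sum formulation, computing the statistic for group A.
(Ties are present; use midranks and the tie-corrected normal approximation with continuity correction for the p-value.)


Step 1: Combine and sort all 12 observations; assign midranks.
sorted (value, group): (8,X), (8,Y), (10,X), (13,Y), (14,X), (22,X), (24,X), (25,Y), (26,X), (26,Y), (28,Y), (29,Y)
ranks: 8->1.5, 8->1.5, 10->3, 13->4, 14->5, 22->6, 24->7, 25->8, 26->9.5, 26->9.5, 28->11, 29->12
Step 2: Rank sum for X: R1 = 1.5 + 3 + 5 + 6 + 7 + 9.5 = 32.
Step 3: U_X = R1 - n1(n1+1)/2 = 32 - 6*7/2 = 32 - 21 = 11.
       U_Y = n1*n2 - U_X = 36 - 11 = 25.
Step 4: Ties are present, so use the tie-corrected normal approximation (with continuity correction) for the p-value.
Step 5: p-value = 0.296258; compare to alpha = 0.05. fail to reject H0.

U_X = 11, p = 0.296258, fail to reject H0 at alpha = 0.05.


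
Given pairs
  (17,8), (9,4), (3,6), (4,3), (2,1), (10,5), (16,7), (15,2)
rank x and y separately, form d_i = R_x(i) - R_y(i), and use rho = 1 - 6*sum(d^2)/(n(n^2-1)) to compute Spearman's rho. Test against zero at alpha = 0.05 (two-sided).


Step 1: Rank x and y separately (midranks; no ties here).
rank(x): 17->8, 9->4, 3->2, 4->3, 2->1, 10->5, 16->7, 15->6
rank(y): 8->8, 4->4, 6->6, 3->3, 1->1, 5->5, 7->7, 2->2
Step 2: d_i = R_x(i) - R_y(i); compute d_i^2.
  (8-8)^2=0, (4-4)^2=0, (2-6)^2=16, (3-3)^2=0, (1-1)^2=0, (5-5)^2=0, (7-7)^2=0, (6-2)^2=16
sum(d^2) = 32.
Step 3: rho = 1 - 6*32 / (8*(8^2 - 1)) = 1 - 192/504 = 0.619048.
Step 4: Under H0, t = rho * sqrt((n-2)/(1-rho^2)) = 1.9308 ~ t(6).
Step 5: Two-sided p-value from the t-distribution with 6 df = 0.101733.
Step 6: alpha = 0.05. fail to reject H0.

rho = 0.6190, p = 0.101733, fail to reject H0 at alpha = 0.05.


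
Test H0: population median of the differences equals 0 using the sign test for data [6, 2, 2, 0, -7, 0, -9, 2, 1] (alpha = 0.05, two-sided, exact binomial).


Step 1: Discard zero differences. Original n = 9; n_eff = number of nonzero differences = 7.
Nonzero differences (with sign): +6, +2, +2, -7, -9, +2, +1
Step 2: Count signs: positive = 5, negative = 2.
Step 3: Under H0: P(positive) = 0.5, so the number of positives S ~ Bin(7, 0.5).
Step 4: Two-sided exact p-value = sum of Bin(7,0.5) probabilities at or below the observed probability = 0.453125.
Step 5: alpha = 0.05. fail to reject H0.

n_eff = 7, pos = 5, neg = 2, p = 0.453125, fail to reject H0.


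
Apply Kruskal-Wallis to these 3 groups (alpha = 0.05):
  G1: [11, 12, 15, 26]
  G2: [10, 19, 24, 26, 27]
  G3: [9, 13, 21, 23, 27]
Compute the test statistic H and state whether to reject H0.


Step 1: Combine all N = 14 observations and assign midranks.
sorted (value, group, rank): (9,G3,1), (10,G2,2), (11,G1,3), (12,G1,4), (13,G3,5), (15,G1,6), (19,G2,7), (21,G3,8), (23,G3,9), (24,G2,10), (26,G1,11.5), (26,G2,11.5), (27,G2,13.5), (27,G3,13.5)
Step 2: Sum ranks within each group.
R_1 = 24.5 (n_1 = 4)
R_2 = 44 (n_2 = 5)
R_3 = 36.5 (n_3 = 5)
Step 3: H = 12/(N(N+1)) * sum(R_i^2/n_i) - 3(N+1)
     = 12/(14*15) * (24.5^2/4 + 44^2/5 + 36.5^2/5) - 3*15
     = 0.057143 * 803.712 - 45
     = 0.926429.
Step 4: Ties present; correction factor C = 1 - 12/(14^3 - 14) = 0.995604. Corrected H = 0.926429 / 0.995604 = 0.930519.
Step 5: Under H0, H ~ chi^2(2); p-value = 0.627972.
Step 6: alpha = 0.05. fail to reject H0.

H = 0.9305, df = 2, p = 0.627972, fail to reject H0.


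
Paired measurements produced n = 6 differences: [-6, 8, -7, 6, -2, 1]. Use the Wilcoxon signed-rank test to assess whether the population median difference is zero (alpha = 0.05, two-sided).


Step 1: Drop any zero differences (none here) and take |d_i|.
|d| = [6, 8, 7, 6, 2, 1]
Step 2: Midrank |d_i| (ties get averaged ranks).
ranks: |6|->3.5, |8|->6, |7|->5, |6|->3.5, |2|->2, |1|->1
Step 3: Attach original signs; sum ranks with positive sign and with negative sign.
W+ = 6 + 3.5 + 1 = 10.5
W- = 3.5 + 5 + 2 = 10.5
(Check: W+ + W- = 21 should equal n(n+1)/2 = 21.)
Step 4: Test statistic W = min(W+, W-) = 10.5.
Step 5: Ties in |d|, so use the tie-corrected normal approximation.
        E[W] = n(n+1)/4 = 6*7/4 = 10.5.
        Tie groups: |d|=6 (t=2); sum(t^3 - t) = 6.
        Var[W] = n(n+1)(2n+1)/24 - sum(t^3-t)/48 = 546/24 - 6/48 = 22.625.
        z = (W - E[W]) / sqrt(Var[W]) = (10.5 - 10.5) / 4.7566 = 0.0000.
        Two-sided p = 2*Phi(z) = 1.000000.
Step 6: alpha = 0.05. fail to reject H0.

W+ = 10.5, W- = 10.5, W = min = 10.5, p = 1.000000, fail to reject H0.


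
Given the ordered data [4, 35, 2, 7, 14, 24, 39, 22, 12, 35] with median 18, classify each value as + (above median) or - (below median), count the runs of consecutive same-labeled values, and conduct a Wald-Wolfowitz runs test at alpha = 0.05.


Step 1: Compute median = 18; label A = above, B = below.
Labels in order: BABBBAAABA  (n_A = 5, n_B = 5)
Step 2: Count runs R = 6.
Step 3: Under H0 (random ordering), E[R] = 2*n_A*n_B/(n_A+n_B) + 1 = 2*5*5/10 + 1 = 6.0000.
        Var[R] = 2*n_A*n_B*(2*n_A*n_B - n_A - n_B) / ((n_A+n_B)^2 * (n_A+n_B-1)) = 2000/900 = 2.2222.
        SD[R] = 1.4907.
Step 4: R = E[R], so z = 0 with no continuity correction.
Step 5: Two-sided p-value via normal approximation = 2*(1 - Phi(|z|)) = 1.000000.
Step 6: alpha = 0.05. fail to reject H0.

R = 6, z = 0.0000, p = 1.000000, fail to reject H0.


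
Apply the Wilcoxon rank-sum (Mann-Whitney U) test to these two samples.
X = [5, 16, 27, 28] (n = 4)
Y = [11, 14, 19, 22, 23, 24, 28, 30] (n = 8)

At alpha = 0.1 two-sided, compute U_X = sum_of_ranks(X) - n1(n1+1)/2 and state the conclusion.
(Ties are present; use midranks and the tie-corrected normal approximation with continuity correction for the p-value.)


Step 1: Combine and sort all 12 observations; assign midranks.
sorted (value, group): (5,X), (11,Y), (14,Y), (16,X), (19,Y), (22,Y), (23,Y), (24,Y), (27,X), (28,X), (28,Y), (30,Y)
ranks: 5->1, 11->2, 14->3, 16->4, 19->5, 22->6, 23->7, 24->8, 27->9, 28->10.5, 28->10.5, 30->12
Step 2: Rank sum for X: R1 = 1 + 4 + 9 + 10.5 = 24.5.
Step 3: U_X = R1 - n1(n1+1)/2 = 24.5 - 4*5/2 = 24.5 - 10 = 14.5.
       U_Y = n1*n2 - U_X = 32 - 14.5 = 17.5.
Step 4: Ties are present, so use the tie-corrected normal approximation (with continuity correction) for the p-value.
Step 5: p-value = 0.864901; compare to alpha = 0.1. fail to reject H0.

U_X = 14.5, p = 0.864901, fail to reject H0 at alpha = 0.1.


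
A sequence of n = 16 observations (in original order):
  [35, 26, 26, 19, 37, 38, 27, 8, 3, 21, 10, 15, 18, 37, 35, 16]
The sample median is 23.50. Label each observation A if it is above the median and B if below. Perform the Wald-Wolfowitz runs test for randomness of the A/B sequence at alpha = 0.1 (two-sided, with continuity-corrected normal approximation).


Step 1: Compute median = 23.50; label A = above, B = below.
Labels in order: AAABAAABBBBBBAAB  (n_A = 8, n_B = 8)
Step 2: Count runs R = 6.
Step 3: Under H0 (random ordering), E[R] = 2*n_A*n_B/(n_A+n_B) + 1 = 2*8*8/16 + 1 = 9.0000.
        Var[R] = 2*n_A*n_B*(2*n_A*n_B - n_A - n_B) / ((n_A+n_B)^2 * (n_A+n_B-1)) = 14336/3840 = 3.7333.
        SD[R] = 1.9322.
Step 4: Continuity-corrected z = (R + 0.5 - E[R]) / SD[R] = (6 + 0.5 - 9.0000) / 1.9322 = -1.2939.
Step 5: Two-sided p-value via normal approximation = 2*(1 - Phi(|z|)) = 0.195709.
Step 6: alpha = 0.1. fail to reject H0.

R = 6, z = -1.2939, p = 0.195709, fail to reject H0.


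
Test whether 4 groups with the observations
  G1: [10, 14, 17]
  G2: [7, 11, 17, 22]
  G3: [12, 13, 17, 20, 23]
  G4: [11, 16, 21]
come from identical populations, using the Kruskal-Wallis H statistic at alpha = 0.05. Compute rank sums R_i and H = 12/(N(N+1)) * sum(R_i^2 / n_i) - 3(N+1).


Step 1: Combine all N = 15 observations and assign midranks.
sorted (value, group, rank): (7,G2,1), (10,G1,2), (11,G2,3.5), (11,G4,3.5), (12,G3,5), (13,G3,6), (14,G1,7), (16,G4,8), (17,G1,10), (17,G2,10), (17,G3,10), (20,G3,12), (21,G4,13), (22,G2,14), (23,G3,15)
Step 2: Sum ranks within each group.
R_1 = 19 (n_1 = 3)
R_2 = 28.5 (n_2 = 4)
R_3 = 48 (n_3 = 5)
R_4 = 24.5 (n_4 = 3)
Step 3: H = 12/(N(N+1)) * sum(R_i^2/n_i) - 3(N+1)
     = 12/(15*16) * (19^2/3 + 28.5^2/4 + 48^2/5 + 24.5^2/3) - 3*16
     = 0.050000 * 984.279 - 48
     = 1.213958.
Step 4: Ties present; correction factor C = 1 - 30/(15^3 - 15) = 0.991071. Corrected H = 1.213958 / 0.991071 = 1.224895.
Step 5: Under H0, H ~ chi^2(3); p-value = 0.747040.
Step 6: alpha = 0.05. fail to reject H0.

H = 1.2249, df = 3, p = 0.747040, fail to reject H0.


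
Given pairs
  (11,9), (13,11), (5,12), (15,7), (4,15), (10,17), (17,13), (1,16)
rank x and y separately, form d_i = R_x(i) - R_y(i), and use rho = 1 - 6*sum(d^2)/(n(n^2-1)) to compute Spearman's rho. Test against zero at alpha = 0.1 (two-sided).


Step 1: Rank x and y separately (midranks; no ties here).
rank(x): 11->5, 13->6, 5->3, 15->7, 4->2, 10->4, 17->8, 1->1
rank(y): 9->2, 11->3, 12->4, 7->1, 15->6, 17->8, 13->5, 16->7
Step 2: d_i = R_x(i) - R_y(i); compute d_i^2.
  (5-2)^2=9, (6-3)^2=9, (3-4)^2=1, (7-1)^2=36, (2-6)^2=16, (4-8)^2=16, (8-5)^2=9, (1-7)^2=36
sum(d^2) = 132.
Step 3: rho = 1 - 6*132 / (8*(8^2 - 1)) = 1 - 792/504 = -0.571429.
Step 4: Under H0, t = rho * sqrt((n-2)/(1-rho^2)) = -1.7056 ~ t(6).
Step 5: Two-sided p-value from the t-distribution with 6 df = 0.138960.
Step 6: alpha = 0.1. fail to reject H0.

rho = -0.5714, p = 0.138960, fail to reject H0 at alpha = 0.1.


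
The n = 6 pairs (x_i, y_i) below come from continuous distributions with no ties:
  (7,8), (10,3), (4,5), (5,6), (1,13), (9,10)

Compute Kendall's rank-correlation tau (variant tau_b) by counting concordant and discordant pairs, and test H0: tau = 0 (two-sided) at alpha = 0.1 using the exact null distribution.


Step 1: Enumerate the 15 unordered pairs (i,j) with i<j and classify each by sign(x_j-x_i) * sign(y_j-y_i).
  (1,2):dx=+3,dy=-5->D; (1,3):dx=-3,dy=-3->C; (1,4):dx=-2,dy=-2->C; (1,5):dx=-6,dy=+5->D
  (1,6):dx=+2,dy=+2->C; (2,3):dx=-6,dy=+2->D; (2,4):dx=-5,dy=+3->D; (2,5):dx=-9,dy=+10->D
  (2,6):dx=-1,dy=+7->D; (3,4):dx=+1,dy=+1->C; (3,5):dx=-3,dy=+8->D; (3,6):dx=+5,dy=+5->C
  (4,5):dx=-4,dy=+7->D; (4,6):dx=+4,dy=+4->C; (5,6):dx=+8,dy=-3->D
Step 2: C = 6, D = 9, total pairs = 15.
Step 3: tau = (C - D)/(n(n-1)/2) = (6 - 9)/15 = -0.200000.
Step 4: Exact two-sided p-value (enumerate n! = 720 permutations of y under H0): p = 0.719444.
Step 5: alpha = 0.1. fail to reject H0.

tau_b = -0.2000 (C=6, D=9), p = 0.719444, fail to reject H0.


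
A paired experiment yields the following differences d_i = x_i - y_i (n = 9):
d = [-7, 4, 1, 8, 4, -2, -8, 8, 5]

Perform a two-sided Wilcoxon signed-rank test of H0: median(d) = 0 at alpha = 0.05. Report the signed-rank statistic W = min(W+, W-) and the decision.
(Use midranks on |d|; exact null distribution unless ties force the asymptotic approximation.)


Step 1: Drop any zero differences (none here) and take |d_i|.
|d| = [7, 4, 1, 8, 4, 2, 8, 8, 5]
Step 2: Midrank |d_i| (ties get averaged ranks).
ranks: |7|->6, |4|->3.5, |1|->1, |8|->8, |4|->3.5, |2|->2, |8|->8, |8|->8, |5|->5
Step 3: Attach original signs; sum ranks with positive sign and with negative sign.
W+ = 3.5 + 1 + 8 + 3.5 + 8 + 5 = 29
W- = 6 + 2 + 8 = 16
(Check: W+ + W- = 45 should equal n(n+1)/2 = 45.)
Step 4: Test statistic W = min(W+, W-) = 16.
Step 5: Ties in |d|, so use the tie-corrected normal approximation.
        E[W] = n(n+1)/4 = 9*10/4 = 22.5.
        Tie groups: |d|=4 (t=2), |d|=8 (t=3); sum(t^3 - t) = 30.
        Var[W] = n(n+1)(2n+1)/24 - sum(t^3-t)/48 = 1710/24 - 30/48 = 70.625.
        z = (W - E[W]) / sqrt(Var[W]) = (16 - 22.5) / 8.4039 = -0.7735.
        Two-sided p = 2*Phi(z) = 0.439254.
Step 6: alpha = 0.05. fail to reject H0.

W+ = 29, W- = 16, W = min = 16, p = 0.439254, fail to reject H0.


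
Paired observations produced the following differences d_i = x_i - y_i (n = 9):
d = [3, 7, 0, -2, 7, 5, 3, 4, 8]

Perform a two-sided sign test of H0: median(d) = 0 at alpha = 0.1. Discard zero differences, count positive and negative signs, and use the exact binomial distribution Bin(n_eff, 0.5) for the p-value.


Step 1: Discard zero differences. Original n = 9; n_eff = number of nonzero differences = 8.
Nonzero differences (with sign): +3, +7, -2, +7, +5, +3, +4, +8
Step 2: Count signs: positive = 7, negative = 1.
Step 3: Under H0: P(positive) = 0.5, so the number of positives S ~ Bin(8, 0.5).
Step 4: Two-sided exact p-value = sum of Bin(8,0.5) probabilities at or below the observed probability = 0.070312.
Step 5: alpha = 0.1. reject H0.

n_eff = 8, pos = 7, neg = 1, p = 0.070312, reject H0.


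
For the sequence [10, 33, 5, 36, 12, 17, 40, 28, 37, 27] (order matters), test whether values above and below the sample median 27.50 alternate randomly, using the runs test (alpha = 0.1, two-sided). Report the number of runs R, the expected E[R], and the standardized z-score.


Step 1: Compute median = 27.50; label A = above, B = below.
Labels in order: BABABBAAAB  (n_A = 5, n_B = 5)
Step 2: Count runs R = 7.
Step 3: Under H0 (random ordering), E[R] = 2*n_A*n_B/(n_A+n_B) + 1 = 2*5*5/10 + 1 = 6.0000.
        Var[R] = 2*n_A*n_B*(2*n_A*n_B - n_A - n_B) / ((n_A+n_B)^2 * (n_A+n_B-1)) = 2000/900 = 2.2222.
        SD[R] = 1.4907.
Step 4: Continuity-corrected z = (R - 0.5 - E[R]) / SD[R] = (7 - 0.5 - 6.0000) / 1.4907 = 0.3354.
Step 5: Two-sided p-value via normal approximation = 2*(1 - Phi(|z|)) = 0.737316.
Step 6: alpha = 0.1. fail to reject H0.

R = 7, z = 0.3354, p = 0.737316, fail to reject H0.


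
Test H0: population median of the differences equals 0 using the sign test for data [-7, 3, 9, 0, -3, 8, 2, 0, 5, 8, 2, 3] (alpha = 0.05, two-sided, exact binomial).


Step 1: Discard zero differences. Original n = 12; n_eff = number of nonzero differences = 10.
Nonzero differences (with sign): -7, +3, +9, -3, +8, +2, +5, +8, +2, +3
Step 2: Count signs: positive = 8, negative = 2.
Step 3: Under H0: P(positive) = 0.5, so the number of positives S ~ Bin(10, 0.5).
Step 4: Two-sided exact p-value = sum of Bin(10,0.5) probabilities at or below the observed probability = 0.109375.
Step 5: alpha = 0.05. fail to reject H0.

n_eff = 10, pos = 8, neg = 2, p = 0.109375, fail to reject H0.


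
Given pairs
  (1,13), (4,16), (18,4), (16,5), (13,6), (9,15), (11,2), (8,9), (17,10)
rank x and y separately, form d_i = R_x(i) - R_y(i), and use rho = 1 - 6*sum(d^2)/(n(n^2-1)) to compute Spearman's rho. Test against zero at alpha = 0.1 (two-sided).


Step 1: Rank x and y separately (midranks; no ties here).
rank(x): 1->1, 4->2, 18->9, 16->7, 13->6, 9->4, 11->5, 8->3, 17->8
rank(y): 13->7, 16->9, 4->2, 5->3, 6->4, 15->8, 2->1, 9->5, 10->6
Step 2: d_i = R_x(i) - R_y(i); compute d_i^2.
  (1-7)^2=36, (2-9)^2=49, (9-2)^2=49, (7-3)^2=16, (6-4)^2=4, (4-8)^2=16, (5-1)^2=16, (3-5)^2=4, (8-6)^2=4
sum(d^2) = 194.
Step 3: rho = 1 - 6*194 / (9*(9^2 - 1)) = 1 - 1164/720 = -0.616667.
Step 4: Under H0, t = rho * sqrt((n-2)/(1-rho^2)) = -2.0725 ~ t(7).
Step 5: Two-sided p-value from the t-distribution with 7 df = 0.076929.
Step 6: alpha = 0.1. reject H0.

rho = -0.6167, p = 0.076929, reject H0 at alpha = 0.1.


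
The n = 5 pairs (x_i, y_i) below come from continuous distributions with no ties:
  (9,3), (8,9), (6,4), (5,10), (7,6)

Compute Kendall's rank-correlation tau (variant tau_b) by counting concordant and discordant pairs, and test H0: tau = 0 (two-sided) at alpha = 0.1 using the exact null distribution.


Step 1: Enumerate the 10 unordered pairs (i,j) with i<j and classify each by sign(x_j-x_i) * sign(y_j-y_i).
  (1,2):dx=-1,dy=+6->D; (1,3):dx=-3,dy=+1->D; (1,4):dx=-4,dy=+7->D; (1,5):dx=-2,dy=+3->D
  (2,3):dx=-2,dy=-5->C; (2,4):dx=-3,dy=+1->D; (2,5):dx=-1,dy=-3->C; (3,4):dx=-1,dy=+6->D
  (3,5):dx=+1,dy=+2->C; (4,5):dx=+2,dy=-4->D
Step 2: C = 3, D = 7, total pairs = 10.
Step 3: tau = (C - D)/(n(n-1)/2) = (3 - 7)/10 = -0.400000.
Step 4: Exact two-sided p-value (enumerate n! = 120 permutations of y under H0): p = 0.483333.
Step 5: alpha = 0.1. fail to reject H0.

tau_b = -0.4000 (C=3, D=7), p = 0.483333, fail to reject H0.


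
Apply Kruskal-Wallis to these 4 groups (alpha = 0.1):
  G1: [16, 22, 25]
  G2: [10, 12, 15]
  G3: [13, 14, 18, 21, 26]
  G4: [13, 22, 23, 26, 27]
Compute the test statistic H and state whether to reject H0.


Step 1: Combine all N = 16 observations and assign midranks.
sorted (value, group, rank): (10,G2,1), (12,G2,2), (13,G3,3.5), (13,G4,3.5), (14,G3,5), (15,G2,6), (16,G1,7), (18,G3,8), (21,G3,9), (22,G1,10.5), (22,G4,10.5), (23,G4,12), (25,G1,13), (26,G3,14.5), (26,G4,14.5), (27,G4,16)
Step 2: Sum ranks within each group.
R_1 = 30.5 (n_1 = 3)
R_2 = 9 (n_2 = 3)
R_3 = 40 (n_3 = 5)
R_4 = 56.5 (n_4 = 5)
Step 3: H = 12/(N(N+1)) * sum(R_i^2/n_i) - 3(N+1)
     = 12/(16*17) * (30.5^2/3 + 9^2/3 + 40^2/5 + 56.5^2/5) - 3*17
     = 0.044118 * 1295.53 - 51
     = 6.155882.
Step 4: Ties present; correction factor C = 1 - 18/(16^3 - 16) = 0.995588. Corrected H = 6.155882 / 0.995588 = 6.183161.
Step 5: Under H0, H ~ chi^2(3); p-value = 0.103031.
Step 6: alpha = 0.1. fail to reject H0.

H = 6.1832, df = 3, p = 0.103031, fail to reject H0.


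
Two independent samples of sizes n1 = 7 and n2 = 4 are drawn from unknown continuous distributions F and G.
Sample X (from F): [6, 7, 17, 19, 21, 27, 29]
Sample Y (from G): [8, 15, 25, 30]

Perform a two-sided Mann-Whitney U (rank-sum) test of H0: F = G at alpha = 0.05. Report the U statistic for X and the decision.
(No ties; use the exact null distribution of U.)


Step 1: Combine and sort all 11 observations; assign midranks.
sorted (value, group): (6,X), (7,X), (8,Y), (15,Y), (17,X), (19,X), (21,X), (25,Y), (27,X), (29,X), (30,Y)
ranks: 6->1, 7->2, 8->3, 15->4, 17->5, 19->6, 21->7, 25->8, 27->9, 29->10, 30->11
Step 2: Rank sum for X: R1 = 1 + 2 + 5 + 6 + 7 + 9 + 10 = 40.
Step 3: U_X = R1 - n1(n1+1)/2 = 40 - 7*8/2 = 40 - 28 = 12.
       U_Y = n1*n2 - U_X = 28 - 12 = 16.
Step 4: No ties, so the exact null distribution of U (based on enumerating the C(11,7) = 330 equally likely rank assignments) gives the two-sided p-value.
Step 5: p-value = 0.787879; compare to alpha = 0.05. fail to reject H0.

U_X = 12, p = 0.787879, fail to reject H0 at alpha = 0.05.


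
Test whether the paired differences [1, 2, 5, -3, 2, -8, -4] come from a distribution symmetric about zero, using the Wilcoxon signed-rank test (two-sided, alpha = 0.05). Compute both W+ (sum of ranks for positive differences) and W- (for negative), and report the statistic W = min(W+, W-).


Step 1: Drop any zero differences (none here) and take |d_i|.
|d| = [1, 2, 5, 3, 2, 8, 4]
Step 2: Midrank |d_i| (ties get averaged ranks).
ranks: |1|->1, |2|->2.5, |5|->6, |3|->4, |2|->2.5, |8|->7, |4|->5
Step 3: Attach original signs; sum ranks with positive sign and with negative sign.
W+ = 1 + 2.5 + 6 + 2.5 = 12
W- = 4 + 7 + 5 = 16
(Check: W+ + W- = 28 should equal n(n+1)/2 = 28.)
Step 4: Test statistic W = min(W+, W-) = 12.
Step 5: Ties in |d|, so use the tie-corrected normal approximation.
        E[W] = n(n+1)/4 = 7*8/4 = 14.
        Tie groups: |d|=2 (t=2); sum(t^3 - t) = 6.
        Var[W] = n(n+1)(2n+1)/24 - sum(t^3-t)/48 = 840/24 - 6/48 = 34.875.
        z = (W - E[W]) / sqrt(Var[W]) = (12 - 14) / 5.9055 = -0.3387.
        Two-sided p = 2*Phi(z) = 0.734861.
Step 6: alpha = 0.05. fail to reject H0.

W+ = 12, W- = 16, W = min = 12, p = 0.734861, fail to reject H0.


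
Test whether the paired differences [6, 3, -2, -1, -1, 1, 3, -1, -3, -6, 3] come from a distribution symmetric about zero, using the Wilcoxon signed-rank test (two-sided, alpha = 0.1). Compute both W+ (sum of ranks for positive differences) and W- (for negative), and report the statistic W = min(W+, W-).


Step 1: Drop any zero differences (none here) and take |d_i|.
|d| = [6, 3, 2, 1, 1, 1, 3, 1, 3, 6, 3]
Step 2: Midrank |d_i| (ties get averaged ranks).
ranks: |6|->10.5, |3|->7.5, |2|->5, |1|->2.5, |1|->2.5, |1|->2.5, |3|->7.5, |1|->2.5, |3|->7.5, |6|->10.5, |3|->7.5
Step 3: Attach original signs; sum ranks with positive sign and with negative sign.
W+ = 10.5 + 7.5 + 2.5 + 7.5 + 7.5 = 35.5
W- = 5 + 2.5 + 2.5 + 2.5 + 7.5 + 10.5 = 30.5
(Check: W+ + W- = 66 should equal n(n+1)/2 = 66.)
Step 4: Test statistic W = min(W+, W-) = 30.5.
Step 5: Ties in |d|, so use the tie-corrected normal approximation.
        E[W] = n(n+1)/4 = 11*12/4 = 33.
        Tie groups: |d|=1 (t=4), |d|=3 (t=4), |d|=6 (t=2); sum(t^3 - t) = 126.
        Var[W] = n(n+1)(2n+1)/24 - sum(t^3-t)/48 = 3036/24 - 126/48 = 123.875.
        z = (W - E[W]) / sqrt(Var[W]) = (30.5 - 33) / 11.1299 = -0.2246.
        Two-sided p = 2*Phi(z) = 0.822275.
Step 6: alpha = 0.1. fail to reject H0.

W+ = 35.5, W- = 30.5, W = min = 30.5, p = 0.822275, fail to reject H0.


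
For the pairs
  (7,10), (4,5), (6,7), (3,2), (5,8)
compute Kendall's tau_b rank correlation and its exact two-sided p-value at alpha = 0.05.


Step 1: Enumerate the 10 unordered pairs (i,j) with i<j and classify each by sign(x_j-x_i) * sign(y_j-y_i).
  (1,2):dx=-3,dy=-5->C; (1,3):dx=-1,dy=-3->C; (1,4):dx=-4,dy=-8->C; (1,5):dx=-2,dy=-2->C
  (2,3):dx=+2,dy=+2->C; (2,4):dx=-1,dy=-3->C; (2,5):dx=+1,dy=+3->C; (3,4):dx=-3,dy=-5->C
  (3,5):dx=-1,dy=+1->D; (4,5):dx=+2,dy=+6->C
Step 2: C = 9, D = 1, total pairs = 10.
Step 3: tau = (C - D)/(n(n-1)/2) = (9 - 1)/10 = 0.800000.
Step 4: Exact two-sided p-value (enumerate n! = 120 permutations of y under H0): p = 0.083333.
Step 5: alpha = 0.05. fail to reject H0.

tau_b = 0.8000 (C=9, D=1), p = 0.083333, fail to reject H0.


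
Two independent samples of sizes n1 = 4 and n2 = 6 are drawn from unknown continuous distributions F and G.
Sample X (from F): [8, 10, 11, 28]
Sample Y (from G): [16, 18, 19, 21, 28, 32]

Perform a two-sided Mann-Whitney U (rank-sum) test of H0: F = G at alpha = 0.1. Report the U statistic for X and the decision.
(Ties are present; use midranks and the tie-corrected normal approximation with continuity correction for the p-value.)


Step 1: Combine and sort all 10 observations; assign midranks.
sorted (value, group): (8,X), (10,X), (11,X), (16,Y), (18,Y), (19,Y), (21,Y), (28,X), (28,Y), (32,Y)
ranks: 8->1, 10->2, 11->3, 16->4, 18->5, 19->6, 21->7, 28->8.5, 28->8.5, 32->10
Step 2: Rank sum for X: R1 = 1 + 2 + 3 + 8.5 = 14.5.
Step 3: U_X = R1 - n1(n1+1)/2 = 14.5 - 4*5/2 = 14.5 - 10 = 4.5.
       U_Y = n1*n2 - U_X = 24 - 4.5 = 19.5.
Step 4: Ties are present, so use the tie-corrected normal approximation (with continuity correction) for the p-value.
Step 5: p-value = 0.134407; compare to alpha = 0.1. fail to reject H0.

U_X = 4.5, p = 0.134407, fail to reject H0 at alpha = 0.1.


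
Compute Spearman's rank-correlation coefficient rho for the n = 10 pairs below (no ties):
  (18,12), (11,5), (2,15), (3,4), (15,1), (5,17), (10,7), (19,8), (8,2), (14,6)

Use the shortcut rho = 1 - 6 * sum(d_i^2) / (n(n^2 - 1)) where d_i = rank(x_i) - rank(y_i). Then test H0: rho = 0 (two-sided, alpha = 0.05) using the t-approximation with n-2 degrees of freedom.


Step 1: Rank x and y separately (midranks; no ties here).
rank(x): 18->9, 11->6, 2->1, 3->2, 15->8, 5->3, 10->5, 19->10, 8->4, 14->7
rank(y): 12->8, 5->4, 15->9, 4->3, 1->1, 17->10, 7->6, 8->7, 2->2, 6->5
Step 2: d_i = R_x(i) - R_y(i); compute d_i^2.
  (9-8)^2=1, (6-4)^2=4, (1-9)^2=64, (2-3)^2=1, (8-1)^2=49, (3-10)^2=49, (5-6)^2=1, (10-7)^2=9, (4-2)^2=4, (7-5)^2=4
sum(d^2) = 186.
Step 3: rho = 1 - 6*186 / (10*(10^2 - 1)) = 1 - 1116/990 = -0.127273.
Step 4: Under H0, t = rho * sqrt((n-2)/(1-rho^2)) = -0.3629 ~ t(8).
Step 5: Two-sided p-value from the t-distribution with 8 df = 0.726057.
Step 6: alpha = 0.05. fail to reject H0.

rho = -0.1273, p = 0.726057, fail to reject H0 at alpha = 0.05.


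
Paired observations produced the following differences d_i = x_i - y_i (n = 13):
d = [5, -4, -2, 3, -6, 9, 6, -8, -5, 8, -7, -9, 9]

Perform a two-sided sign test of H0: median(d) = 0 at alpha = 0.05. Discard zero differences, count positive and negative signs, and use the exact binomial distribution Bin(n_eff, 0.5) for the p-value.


Step 1: Discard zero differences. Original n = 13; n_eff = number of nonzero differences = 13.
Nonzero differences (with sign): +5, -4, -2, +3, -6, +9, +6, -8, -5, +8, -7, -9, +9
Step 2: Count signs: positive = 6, negative = 7.
Step 3: Under H0: P(positive) = 0.5, so the number of positives S ~ Bin(13, 0.5).
Step 4: Two-sided exact p-value = sum of Bin(13,0.5) probabilities at or below the observed probability = 1.000000.
Step 5: alpha = 0.05. fail to reject H0.

n_eff = 13, pos = 6, neg = 7, p = 1.000000, fail to reject H0.


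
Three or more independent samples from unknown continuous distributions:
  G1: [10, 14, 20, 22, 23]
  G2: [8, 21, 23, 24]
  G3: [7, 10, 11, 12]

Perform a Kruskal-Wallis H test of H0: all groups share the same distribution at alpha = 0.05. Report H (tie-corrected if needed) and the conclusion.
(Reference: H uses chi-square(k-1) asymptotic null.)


Step 1: Combine all N = 13 observations and assign midranks.
sorted (value, group, rank): (7,G3,1), (8,G2,2), (10,G1,3.5), (10,G3,3.5), (11,G3,5), (12,G3,6), (14,G1,7), (20,G1,8), (21,G2,9), (22,G1,10), (23,G1,11.5), (23,G2,11.5), (24,G2,13)
Step 2: Sum ranks within each group.
R_1 = 40 (n_1 = 5)
R_2 = 35.5 (n_2 = 4)
R_3 = 15.5 (n_3 = 4)
Step 3: H = 12/(N(N+1)) * sum(R_i^2/n_i) - 3(N+1)
     = 12/(13*14) * (40^2/5 + 35.5^2/4 + 15.5^2/4) - 3*14
     = 0.065934 * 695.125 - 42
     = 3.832418.
Step 4: Ties present; correction factor C = 1 - 12/(13^3 - 13) = 0.994505. Corrected H = 3.832418 / 0.994505 = 3.853591.
Step 5: Under H0, H ~ chi^2(2); p-value = 0.145614.
Step 6: alpha = 0.05. fail to reject H0.

H = 3.8536, df = 2, p = 0.145614, fail to reject H0.


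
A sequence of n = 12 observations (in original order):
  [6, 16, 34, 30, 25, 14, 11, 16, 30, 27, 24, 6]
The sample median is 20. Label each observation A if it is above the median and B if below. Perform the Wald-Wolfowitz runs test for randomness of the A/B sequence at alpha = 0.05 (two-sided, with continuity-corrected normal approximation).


Step 1: Compute median = 20; label A = above, B = below.
Labels in order: BBAAABBBAAAB  (n_A = 6, n_B = 6)
Step 2: Count runs R = 5.
Step 3: Under H0 (random ordering), E[R] = 2*n_A*n_B/(n_A+n_B) + 1 = 2*6*6/12 + 1 = 7.0000.
        Var[R] = 2*n_A*n_B*(2*n_A*n_B - n_A - n_B) / ((n_A+n_B)^2 * (n_A+n_B-1)) = 4320/1584 = 2.7273.
        SD[R] = 1.6514.
Step 4: Continuity-corrected z = (R + 0.5 - E[R]) / SD[R] = (5 + 0.5 - 7.0000) / 1.6514 = -0.9083.
Step 5: Two-sided p-value via normal approximation = 2*(1 - Phi(|z|)) = 0.363722.
Step 6: alpha = 0.05. fail to reject H0.

R = 5, z = -0.9083, p = 0.363722, fail to reject H0.


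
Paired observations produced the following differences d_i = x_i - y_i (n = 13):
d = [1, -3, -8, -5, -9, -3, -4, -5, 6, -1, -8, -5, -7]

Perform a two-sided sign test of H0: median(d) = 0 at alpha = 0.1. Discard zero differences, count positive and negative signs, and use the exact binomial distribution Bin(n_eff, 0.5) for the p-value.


Step 1: Discard zero differences. Original n = 13; n_eff = number of nonzero differences = 13.
Nonzero differences (with sign): +1, -3, -8, -5, -9, -3, -4, -5, +6, -1, -8, -5, -7
Step 2: Count signs: positive = 2, negative = 11.
Step 3: Under H0: P(positive) = 0.5, so the number of positives S ~ Bin(13, 0.5).
Step 4: Two-sided exact p-value = sum of Bin(13,0.5) probabilities at or below the observed probability = 0.022461.
Step 5: alpha = 0.1. reject H0.

n_eff = 13, pos = 2, neg = 11, p = 0.022461, reject H0.


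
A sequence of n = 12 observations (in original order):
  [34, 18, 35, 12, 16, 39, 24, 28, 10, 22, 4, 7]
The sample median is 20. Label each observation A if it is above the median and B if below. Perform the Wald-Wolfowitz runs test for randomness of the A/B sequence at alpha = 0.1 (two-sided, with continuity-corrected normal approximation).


Step 1: Compute median = 20; label A = above, B = below.
Labels in order: ABABBAAABABB  (n_A = 6, n_B = 6)
Step 2: Count runs R = 8.
Step 3: Under H0 (random ordering), E[R] = 2*n_A*n_B/(n_A+n_B) + 1 = 2*6*6/12 + 1 = 7.0000.
        Var[R] = 2*n_A*n_B*(2*n_A*n_B - n_A - n_B) / ((n_A+n_B)^2 * (n_A+n_B-1)) = 4320/1584 = 2.7273.
        SD[R] = 1.6514.
Step 4: Continuity-corrected z = (R - 0.5 - E[R]) / SD[R] = (8 - 0.5 - 7.0000) / 1.6514 = 0.3028.
Step 5: Two-sided p-value via normal approximation = 2*(1 - Phi(|z|)) = 0.762069.
Step 6: alpha = 0.1. fail to reject H0.

R = 8, z = 0.3028, p = 0.762069, fail to reject H0.


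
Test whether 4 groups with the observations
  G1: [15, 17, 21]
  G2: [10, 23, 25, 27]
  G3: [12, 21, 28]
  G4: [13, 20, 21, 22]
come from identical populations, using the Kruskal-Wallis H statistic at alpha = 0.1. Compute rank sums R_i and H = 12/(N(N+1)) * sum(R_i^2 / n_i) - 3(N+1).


Step 1: Combine all N = 14 observations and assign midranks.
sorted (value, group, rank): (10,G2,1), (12,G3,2), (13,G4,3), (15,G1,4), (17,G1,5), (20,G4,6), (21,G1,8), (21,G3,8), (21,G4,8), (22,G4,10), (23,G2,11), (25,G2,12), (27,G2,13), (28,G3,14)
Step 2: Sum ranks within each group.
R_1 = 17 (n_1 = 3)
R_2 = 37 (n_2 = 4)
R_3 = 24 (n_3 = 3)
R_4 = 27 (n_4 = 4)
Step 3: H = 12/(N(N+1)) * sum(R_i^2/n_i) - 3(N+1)
     = 12/(14*15) * (17^2/3 + 37^2/4 + 24^2/3 + 27^2/4) - 3*15
     = 0.057143 * 812.833 - 45
     = 1.447619.
Step 4: Ties present; correction factor C = 1 - 24/(14^3 - 14) = 0.991209. Corrected H = 1.447619 / 0.991209 = 1.460458.
Step 5: Under H0, H ~ chi^2(3); p-value = 0.691426.
Step 6: alpha = 0.1. fail to reject H0.

H = 1.4605, df = 3, p = 0.691426, fail to reject H0.


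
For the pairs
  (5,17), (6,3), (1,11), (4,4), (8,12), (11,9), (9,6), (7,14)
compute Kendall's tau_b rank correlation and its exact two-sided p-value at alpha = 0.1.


Step 1: Enumerate the 28 unordered pairs (i,j) with i<j and classify each by sign(x_j-x_i) * sign(y_j-y_i).
  (1,2):dx=+1,dy=-14->D; (1,3):dx=-4,dy=-6->C; (1,4):dx=-1,dy=-13->C; (1,5):dx=+3,dy=-5->D
  (1,6):dx=+6,dy=-8->D; (1,7):dx=+4,dy=-11->D; (1,8):dx=+2,dy=-3->D; (2,3):dx=-5,dy=+8->D
  (2,4):dx=-2,dy=+1->D; (2,5):dx=+2,dy=+9->C; (2,6):dx=+5,dy=+6->C; (2,7):dx=+3,dy=+3->C
  (2,8):dx=+1,dy=+11->C; (3,4):dx=+3,dy=-7->D; (3,5):dx=+7,dy=+1->C; (3,6):dx=+10,dy=-2->D
  (3,7):dx=+8,dy=-5->D; (3,8):dx=+6,dy=+3->C; (4,5):dx=+4,dy=+8->C; (4,6):dx=+7,dy=+5->C
  (4,7):dx=+5,dy=+2->C; (4,8):dx=+3,dy=+10->C; (5,6):dx=+3,dy=-3->D; (5,7):dx=+1,dy=-6->D
  (5,8):dx=-1,dy=+2->D; (6,7):dx=-2,dy=-3->C; (6,8):dx=-4,dy=+5->D; (7,8):dx=-2,dy=+8->D
Step 2: C = 13, D = 15, total pairs = 28.
Step 3: tau = (C - D)/(n(n-1)/2) = (13 - 15)/28 = -0.071429.
Step 4: Exact two-sided p-value (enumerate n! = 40320 permutations of y under H0): p = 0.904861.
Step 5: alpha = 0.1. fail to reject H0.

tau_b = -0.0714 (C=13, D=15), p = 0.904861, fail to reject H0.


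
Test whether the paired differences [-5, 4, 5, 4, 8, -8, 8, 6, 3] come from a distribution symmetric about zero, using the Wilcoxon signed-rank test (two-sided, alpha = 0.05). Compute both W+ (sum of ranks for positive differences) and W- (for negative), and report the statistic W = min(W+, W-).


Step 1: Drop any zero differences (none here) and take |d_i|.
|d| = [5, 4, 5, 4, 8, 8, 8, 6, 3]
Step 2: Midrank |d_i| (ties get averaged ranks).
ranks: |5|->4.5, |4|->2.5, |5|->4.5, |4|->2.5, |8|->8, |8|->8, |8|->8, |6|->6, |3|->1
Step 3: Attach original signs; sum ranks with positive sign and with negative sign.
W+ = 2.5 + 4.5 + 2.5 + 8 + 8 + 6 + 1 = 32.5
W- = 4.5 + 8 = 12.5
(Check: W+ + W- = 45 should equal n(n+1)/2 = 45.)
Step 4: Test statistic W = min(W+, W-) = 12.5.
Step 5: Ties in |d|, so use the tie-corrected normal approximation.
        E[W] = n(n+1)/4 = 9*10/4 = 22.5.
        Tie groups: |d|=4 (t=2), |d|=5 (t=2), |d|=8 (t=3); sum(t^3 - t) = 36.
        Var[W] = n(n+1)(2n+1)/24 - sum(t^3-t)/48 = 1710/24 - 36/48 = 70.5.
        z = (W - E[W]) / sqrt(Var[W]) = (12.5 - 22.5) / 8.3964 = -1.1910.
        Two-sided p = 2*Phi(z) = 0.233660.
Step 6: alpha = 0.05. fail to reject H0.

W+ = 32.5, W- = 12.5, W = min = 12.5, p = 0.233660, fail to reject H0.


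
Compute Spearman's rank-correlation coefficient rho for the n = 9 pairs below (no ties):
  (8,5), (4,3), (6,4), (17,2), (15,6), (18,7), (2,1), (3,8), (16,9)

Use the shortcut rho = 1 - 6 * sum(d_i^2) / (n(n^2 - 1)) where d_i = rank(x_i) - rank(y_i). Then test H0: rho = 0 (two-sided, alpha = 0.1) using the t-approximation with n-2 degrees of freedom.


Step 1: Rank x and y separately (midranks; no ties here).
rank(x): 8->5, 4->3, 6->4, 17->8, 15->6, 18->9, 2->1, 3->2, 16->7
rank(y): 5->5, 3->3, 4->4, 2->2, 6->6, 7->7, 1->1, 8->8, 9->9
Step 2: d_i = R_x(i) - R_y(i); compute d_i^2.
  (5-5)^2=0, (3-3)^2=0, (4-4)^2=0, (8-2)^2=36, (6-6)^2=0, (9-7)^2=4, (1-1)^2=0, (2-8)^2=36, (7-9)^2=4
sum(d^2) = 80.
Step 3: rho = 1 - 6*80 / (9*(9^2 - 1)) = 1 - 480/720 = 0.333333.
Step 4: Under H0, t = rho * sqrt((n-2)/(1-rho^2)) = 0.9354 ~ t(7).
Step 5: Two-sided p-value from the t-distribution with 7 df = 0.380713.
Step 6: alpha = 0.1. fail to reject H0.

rho = 0.3333, p = 0.380713, fail to reject H0 at alpha = 0.1.


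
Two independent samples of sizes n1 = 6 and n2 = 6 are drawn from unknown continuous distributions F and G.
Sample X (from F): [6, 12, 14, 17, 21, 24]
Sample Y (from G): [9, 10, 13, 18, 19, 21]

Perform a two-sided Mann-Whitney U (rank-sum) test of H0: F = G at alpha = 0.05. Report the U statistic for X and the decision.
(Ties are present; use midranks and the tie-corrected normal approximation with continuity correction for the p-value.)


Step 1: Combine and sort all 12 observations; assign midranks.
sorted (value, group): (6,X), (9,Y), (10,Y), (12,X), (13,Y), (14,X), (17,X), (18,Y), (19,Y), (21,X), (21,Y), (24,X)
ranks: 6->1, 9->2, 10->3, 12->4, 13->5, 14->6, 17->7, 18->8, 19->9, 21->10.5, 21->10.5, 24->12
Step 2: Rank sum for X: R1 = 1 + 4 + 6 + 7 + 10.5 + 12 = 40.5.
Step 3: U_X = R1 - n1(n1+1)/2 = 40.5 - 6*7/2 = 40.5 - 21 = 19.5.
       U_Y = n1*n2 - U_X = 36 - 19.5 = 16.5.
Step 4: Ties are present, so use the tie-corrected normal approximation (with continuity correction) for the p-value.
Step 5: p-value = 0.872559; compare to alpha = 0.05. fail to reject H0.

U_X = 19.5, p = 0.872559, fail to reject H0 at alpha = 0.05.


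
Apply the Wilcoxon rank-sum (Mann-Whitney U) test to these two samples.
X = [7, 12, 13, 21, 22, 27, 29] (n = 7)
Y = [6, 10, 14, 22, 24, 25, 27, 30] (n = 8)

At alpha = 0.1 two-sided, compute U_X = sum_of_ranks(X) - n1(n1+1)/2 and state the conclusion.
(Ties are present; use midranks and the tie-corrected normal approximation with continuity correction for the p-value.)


Step 1: Combine and sort all 15 observations; assign midranks.
sorted (value, group): (6,Y), (7,X), (10,Y), (12,X), (13,X), (14,Y), (21,X), (22,X), (22,Y), (24,Y), (25,Y), (27,X), (27,Y), (29,X), (30,Y)
ranks: 6->1, 7->2, 10->3, 12->4, 13->5, 14->6, 21->7, 22->8.5, 22->8.5, 24->10, 25->11, 27->12.5, 27->12.5, 29->14, 30->15
Step 2: Rank sum for X: R1 = 2 + 4 + 5 + 7 + 8.5 + 12.5 + 14 = 53.
Step 3: U_X = R1 - n1(n1+1)/2 = 53 - 7*8/2 = 53 - 28 = 25.
       U_Y = n1*n2 - U_X = 56 - 25 = 31.
Step 4: Ties are present, so use the tie-corrected normal approximation (with continuity correction) for the p-value.
Step 5: p-value = 0.771941; compare to alpha = 0.1. fail to reject H0.

U_X = 25, p = 0.771941, fail to reject H0 at alpha = 0.1.
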